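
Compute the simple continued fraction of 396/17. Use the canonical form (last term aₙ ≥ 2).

[23; 3, 2, 2]

396 = 23×17 + 5
17 = 3×5 + 2
5 = 2×2 + 1
2 = 2×1 + 0  (stop)
So 396/17 = [23; 3, 2, 2].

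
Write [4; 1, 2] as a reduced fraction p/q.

Using pₖ = aₖpₖ₋₁ + pₖ₋₂ and qₖ = aₖqₖ₋₁ + qₖ₋₂:
  k=0: a=4, p=4, q=1
  k=1: a=1, p=5, q=1
  k=2: a=2, p=14, q=3

14/3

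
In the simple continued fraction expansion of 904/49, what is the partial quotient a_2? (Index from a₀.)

4

904 = 18·49 + 22   →  a_0 = 18
49 = 2·22 + 5   →  a_1 = 2
22 = 4·5 + 2   →  a_2 = 4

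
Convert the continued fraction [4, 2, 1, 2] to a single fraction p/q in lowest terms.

Fold from the inside: start with 2/1.
  1 + 1/2 = 3/2
  2 + 2/3 = 8/3
  4 + 3/8 = 35/8

35/8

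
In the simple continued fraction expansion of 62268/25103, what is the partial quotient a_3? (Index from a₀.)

3

62268 = 2·25103 + 12062   →  a_0 = 2
25103 = 2·12062 + 979   →  a_1 = 2
12062 = 12·979 + 314   →  a_2 = 12
979 = 3·314 + 37   →  a_3 = 3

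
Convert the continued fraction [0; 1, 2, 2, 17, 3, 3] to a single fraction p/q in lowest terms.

Using pₖ = aₖpₖ₋₁ + pₖ₋₂ and qₖ = aₖqₖ₋₁ + qₖ₋₂:
  k=0: a=0, p=0, q=1
  k=1: a=1, p=1, q=1
  k=2: a=2, p=2, q=3
  k=3: a=2, p=5, q=7
  k=4: a=17, p=87, q=122
  k=5: a=3, p=266, q=373
  k=6: a=3, p=885, q=1241

885/1241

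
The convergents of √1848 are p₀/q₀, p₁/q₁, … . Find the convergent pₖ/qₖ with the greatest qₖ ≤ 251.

√1848 = [42; 1, 84, …] (period length 2).
Convergents:
  p_0/q_0 = 42/1
  p_1/q_1 = 43/1
  p_2/q_2 = 3654/85
  p_3/q_3 = 3697/86
  p_4/q_4 = 314202/7309
q_3 = 86 ≤ 251 < 7309 = q_4, so the answer is 3697/86.

3697/86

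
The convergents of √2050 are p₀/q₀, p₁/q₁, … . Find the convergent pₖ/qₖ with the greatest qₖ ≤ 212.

2943/65

√2050 = [45; 3, 1, 1, 1, 1, 3, 90, …] (period length 7).
Convergents:
  p_0/q_0 = 45/1
  p_1/q_1 = 136/3
  p_2/q_2 = 181/4
  p_3/q_3 = 317/7
  p_4/q_4 = 498/11
  p_5/q_5 = 815/18
  p_6/q_6 = 2943/65
  p_7/q_7 = 265685/5868
q_6 = 65 ≤ 212 < 5868 = q_7, so the answer is 2943/65.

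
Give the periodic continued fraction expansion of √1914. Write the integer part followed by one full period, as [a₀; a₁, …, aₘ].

[43; 1, 2, 1, 86]

a₀ = ⌊√1914⌋ = 43.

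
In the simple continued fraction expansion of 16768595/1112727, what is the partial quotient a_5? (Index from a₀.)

16768595 = 15·1112727 + 77690   →  a_0 = 15
1112727 = 14·77690 + 25067   →  a_1 = 14
77690 = 3·25067 + 2489   →  a_2 = 3
25067 = 10·2489 + 177   →  a_3 = 10
2489 = 14·177 + 11   →  a_4 = 14
177 = 16·11 + 1   →  a_5 = 16

16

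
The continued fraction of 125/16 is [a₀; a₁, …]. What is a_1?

1

125 = 7·16 + 13   →  a_0 = 7
16 = 1·13 + 3   →  a_1 = 1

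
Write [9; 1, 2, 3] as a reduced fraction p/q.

Using pₖ = aₖpₖ₋₁ + pₖ₋₂ and qₖ = aₖqₖ₋₁ + qₖ₋₂:
  k=0: a=9, p=9, q=1
  k=1: a=1, p=10, q=1
  k=2: a=2, p=29, q=3
  k=3: a=3, p=97, q=10

97/10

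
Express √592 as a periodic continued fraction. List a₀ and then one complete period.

a₀ = ⌊√592⌋ = 24.
With m₀=0, d₀=1 and mₖ₊₁ = dₖaₖ − mₖ, dₖ₊₁ = (n − mₖ₊₁²)/dₖ, aₖ₊₁ = ⌊(a₀+mₖ₊₁)/dₖ₊₁⌋:
  k=1: m=24, d=16, a=3
  k=2: m=24, d=1, a=48
d=1 and a=2a₀=48 at k=2, so the next step gives (m, d) = (24, 16) again — its k=1 value — and the period has length 2.

[24; 3, 48]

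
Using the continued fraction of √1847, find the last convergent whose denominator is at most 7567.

√1847 = [42; 1, 41, 1, 84, …] (period length 4).
Convergents:
  p_0/q_0 = 42/1
  p_1/q_1 = 43/1
  p_2/q_2 = 1805/42
  p_3/q_3 = 1848/43
  p_4/q_4 = 157037/3654
  p_5/q_5 = 158885/3697
  p_6/q_6 = 6671322/155231
q_5 = 3697 ≤ 7567 < 155231 = q_6, so the answer is 158885/3697.

158885/3697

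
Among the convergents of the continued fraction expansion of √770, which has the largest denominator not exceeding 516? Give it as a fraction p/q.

6188/223

√770 = [27; 1, 2, 1, 54, …] (period length 4).
Convergents:
  p_0/q_0 = 27/1
  p_1/q_1 = 28/1
  p_2/q_2 = 83/3
  p_3/q_3 = 111/4
  p_4/q_4 = 6077/219
  p_5/q_5 = 6188/223
  p_6/q_6 = 18453/665
q_5 = 223 ≤ 516 < 665 = q_6, so the answer is 6188/223.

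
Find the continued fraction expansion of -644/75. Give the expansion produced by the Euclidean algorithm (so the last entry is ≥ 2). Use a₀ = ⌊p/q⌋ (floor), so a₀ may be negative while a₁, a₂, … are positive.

[-9; 2, 2, 2, 1, 1, 2]

-644 = -9*75 + 31
75 = 2*31 + 13
31 = 2*13 + 5
13 = 2*5 + 3
5 = 1*3 + 2
3 = 1*2 + 1
2 = 2*1 + 0  (stop)
So -644/75 = [-9; 2, 2, 2, 1, 1, 2].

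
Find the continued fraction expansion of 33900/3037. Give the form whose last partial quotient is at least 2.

[11; 6, 6, 4, 6, 3]

33900 = 11·3037 + 493
3037 = 6·493 + 79
493 = 6·79 + 19
79 = 4·19 + 3
19 = 6·3 + 1
3 = 3·1 + 0  (stop)
So 33900/3037 = [11; 6, 6, 4, 6, 3].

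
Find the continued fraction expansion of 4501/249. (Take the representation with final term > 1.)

4501 = 18*249 + 19
249 = 13*19 + 2
19 = 9*2 + 1
2 = 2*1 + 0  (stop)
So 4501/249 = [18; 13, 9, 2].

[18; 13, 9, 2]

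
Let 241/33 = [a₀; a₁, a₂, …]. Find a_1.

241 = 7·33 + 10   →  a_0 = 7
33 = 3·10 + 3   →  a_1 = 3

3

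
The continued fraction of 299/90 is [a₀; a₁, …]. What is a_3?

1

299 = 3·90 + 29   →  a_0 = 3
90 = 3·29 + 3   →  a_1 = 3
29 = 9·3 + 2   →  a_2 = 9
3 = 1·2 + 1   →  a_3 = 1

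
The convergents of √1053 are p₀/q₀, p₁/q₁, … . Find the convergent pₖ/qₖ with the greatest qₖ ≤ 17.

292/9

√1053 = [32; 2, 4, 2, 64, …] (period length 4).
Convergents:
  p_0/q_0 = 32/1
  p_1/q_1 = 65/2
  p_2/q_2 = 292/9
  p_3/q_3 = 649/20
q_2 = 9 ≤ 17 < 20 = q_3, so the answer is 292/9.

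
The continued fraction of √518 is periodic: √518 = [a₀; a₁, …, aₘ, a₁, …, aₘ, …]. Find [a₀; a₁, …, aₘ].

[22; 1, 3, 6, 3, 1, 44]

a₀ = ⌊√518⌋ = 22.
With m₀=0, d₀=1 and mₖ₊₁ = dₖaₖ − mₖ, dₖ₊₁ = (n − mₖ₊₁²)/dₖ, aₖ₊₁ = ⌊(a₀+mₖ₊₁)/dₖ₊₁⌋:
  k=1: m=22, d=34, a=1
  k=2: m=12, d=11, a=3
  k=3: m=21, d=7, a=6
  k=4: m=21, d=11, a=3
  k=5: m=12, d=34, a=1
  k=6: m=22, d=1, a=44
d=1 and a=2a₀=44 at k=6, so the next step gives (m, d) = (22, 34) again — its k=1 value — and the period has length 6.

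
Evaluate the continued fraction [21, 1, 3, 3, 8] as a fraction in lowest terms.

Fold from the inside: start with 8/1.
  3 + 1/8 = 25/8
  3 + 8/25 = 83/25
  1 + 25/83 = 108/83
  21 + 83/108 = 2351/108

2351/108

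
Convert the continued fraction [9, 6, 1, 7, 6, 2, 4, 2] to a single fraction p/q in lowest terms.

66167/7235

Fold from the inside: start with 2/1.
  4 + 1/2 = 9/2
  2 + 2/9 = 20/9
  6 + 9/20 = 129/20
  7 + 20/129 = 923/129
  1 + 129/923 = 1052/923
  6 + 923/1052 = 7235/1052
  9 + 1052/7235 = 66167/7235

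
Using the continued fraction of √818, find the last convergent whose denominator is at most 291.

8237/288

√818 = [28; 1, 1, 1, 1, 56, …] (period length 5).
Convergents:
  p_0/q_0 = 28/1
  p_1/q_1 = 29/1
  p_2/q_2 = 57/2
  p_3/q_3 = 86/3
  p_4/q_4 = 143/5
  p_5/q_5 = 8094/283
  p_6/q_6 = 8237/288
  p_7/q_7 = 16331/571
q_6 = 288 ≤ 291 < 571 = q_7, so the answer is 8237/288.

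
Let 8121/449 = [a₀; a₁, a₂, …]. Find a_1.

11

8121 = 18·449 + 39   →  a_0 = 18
449 = 11·39 + 20   →  a_1 = 11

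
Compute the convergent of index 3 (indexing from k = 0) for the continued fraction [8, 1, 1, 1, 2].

Using pₖ = aₖpₖ₋₁ + pₖ₋₂, qₖ = aₖqₖ₋₁ + qₖ₋₂ (with p₋₁=1, p₋₂=0, q₋₁=0, q₋₂=1):
  k=0: a=8, p=8, q=1
  k=1: a=1, p=9, q=1
  k=2: a=1, p=17, q=2
  k=3: a=1, p=26, q=3

26/3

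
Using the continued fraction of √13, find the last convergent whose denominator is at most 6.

√13 = [3; 1, 1, 1, 1, 6, …] (period length 5).
Convergents:
  p_0/q_0 = 3/1
  p_1/q_1 = 4/1
  p_2/q_2 = 7/2
  p_3/q_3 = 11/3
  p_4/q_4 = 18/5
  p_5/q_5 = 119/33
q_4 = 5 ≤ 6 < 33 = q_5, so the answer is 18/5.

18/5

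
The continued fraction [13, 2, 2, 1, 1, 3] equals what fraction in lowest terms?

Using pₖ = aₖpₖ₋₁ + pₖ₋₂ and qₖ = aₖqₖ₋₁ + qₖ₋₂:
  k=0: a=13, p=13, q=1
  k=1: a=2, p=27, q=2
  k=2: a=2, p=67, q=5
  k=3: a=1, p=94, q=7
  k=4: a=1, p=161, q=12
  k=5: a=3, p=577, q=43

577/43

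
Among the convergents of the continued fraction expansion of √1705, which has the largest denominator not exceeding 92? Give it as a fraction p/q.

991/24

√1705 = [41; 3, 2, 3, 82, …] (period length 4).
Convergents:
  p_0/q_0 = 41/1
  p_1/q_1 = 124/3
  p_2/q_2 = 289/7
  p_3/q_3 = 991/24
  p_4/q_4 = 81551/1975
q_3 = 24 ≤ 92 < 1975 = q_4, so the answer is 991/24.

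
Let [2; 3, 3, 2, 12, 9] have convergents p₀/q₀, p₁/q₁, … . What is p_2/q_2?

Using pₖ = aₖpₖ₋₁ + pₖ₋₂, qₖ = aₖqₖ₋₁ + qₖ₋₂ (with p₋₁=1, p₋₂=0, q₋₁=0, q₋₂=1):
  k=0: a=2, p=2, q=1
  k=1: a=3, p=7, q=3
  k=2: a=3, p=23, q=10

23/10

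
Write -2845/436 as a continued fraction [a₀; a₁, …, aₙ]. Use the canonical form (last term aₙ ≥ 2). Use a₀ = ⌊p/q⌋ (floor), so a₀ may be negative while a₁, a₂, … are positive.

[-7; 2, 9, 2, 2, 4]

-2845 = -7×436 + 207
436 = 2×207 + 22
207 = 9×22 + 9
22 = 2×9 + 4
9 = 2×4 + 1
4 = 4×1 + 0  (stop)
So -2845/436 = [-7; 2, 9, 2, 2, 4].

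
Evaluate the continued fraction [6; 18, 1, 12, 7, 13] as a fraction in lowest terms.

138483/22879

Fold from the inside: start with 13/1.
  7 + 1/13 = 92/13
  12 + 13/92 = 1117/92
  1 + 92/1117 = 1209/1117
  18 + 1117/1209 = 22879/1209
  6 + 1209/22879 = 138483/22879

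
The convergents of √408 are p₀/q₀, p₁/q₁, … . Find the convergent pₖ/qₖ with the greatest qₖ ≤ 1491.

20401/1010

√408 = [20; 5, 40, …] (period length 2).
Convergents:
  p_0/q_0 = 20/1
  p_1/q_1 = 101/5
  p_2/q_2 = 4060/201
  p_3/q_3 = 20401/1010
  p_4/q_4 = 820100/40601
q_3 = 1010 ≤ 1491 < 40601 = q_4, so the answer is 20401/1010.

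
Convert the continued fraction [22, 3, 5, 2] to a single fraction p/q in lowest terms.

781/35

Using pₖ = aₖpₖ₋₁ + pₖ₋₂ and qₖ = aₖqₖ₋₁ + qₖ₋₂:
  k=0: a=22, p=22, q=1
  k=1: a=3, p=67, q=3
  k=2: a=5, p=357, q=16
  k=3: a=2, p=781, q=35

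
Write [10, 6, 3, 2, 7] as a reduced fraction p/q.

Using pₖ = aₖpₖ₋₁ + pₖ₋₂ and qₖ = aₖqₖ₋₁ + qₖ₋₂:
  k=0: a=10, p=10, q=1
  k=1: a=6, p=61, q=6
  k=2: a=3, p=193, q=19
  k=3: a=2, p=447, q=44
  k=4: a=7, p=3322, q=327

3322/327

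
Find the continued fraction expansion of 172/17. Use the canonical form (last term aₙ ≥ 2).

[10; 8, 2]

172 = 10*17 + 2
17 = 8*2 + 1
2 = 2*1 + 0  (stop)
So 172/17 = [10; 8, 2].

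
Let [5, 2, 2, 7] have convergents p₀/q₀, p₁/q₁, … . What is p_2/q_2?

27/5

Using pₖ = aₖpₖ₋₁ + pₖ₋₂, qₖ = aₖqₖ₋₁ + qₖ₋₂ (with p₋₁=1, p₋₂=0, q₋₁=0, q₋₂=1):
  k=0: a=5, p=5, q=1
  k=1: a=2, p=11, q=2
  k=2: a=2, p=27, q=5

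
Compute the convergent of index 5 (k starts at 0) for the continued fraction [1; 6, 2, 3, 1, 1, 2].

119/103

Using pₖ = aₖpₖ₋₁ + pₖ₋₂, qₖ = aₖqₖ₋₁ + qₖ₋₂ (with p₋₁=1, p₋₂=0, q₋₁=0, q₋₂=1):
  k=0: a=1, p=1, q=1
  k=1: a=6, p=7, q=6
  k=2: a=2, p=15, q=13
  k=3: a=3, p=52, q=45
  k=4: a=1, p=67, q=58
  k=5: a=1, p=119, q=103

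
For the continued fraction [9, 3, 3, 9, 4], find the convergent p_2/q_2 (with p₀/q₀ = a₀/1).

Using pₖ = aₖpₖ₋₁ + pₖ₋₂, qₖ = aₖqₖ₋₁ + qₖ₋₂ (with p₋₁=1, p₋₂=0, q₋₁=0, q₋₂=1):
  k=0: a=9, p=9, q=1
  k=1: a=3, p=28, q=3
  k=2: a=3, p=93, q=10

93/10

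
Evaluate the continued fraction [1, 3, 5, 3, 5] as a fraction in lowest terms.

Fold from the inside: start with 5/1.
  3 + 1/5 = 16/5
  5 + 5/16 = 85/16
  3 + 16/85 = 271/85
  1 + 85/271 = 356/271

356/271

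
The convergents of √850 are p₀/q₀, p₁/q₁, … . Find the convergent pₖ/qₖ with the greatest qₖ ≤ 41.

379/13

√850 = [29; 6, 2, 6, 58, …] (period length 4).
Convergents:
  p_0/q_0 = 29/1
  p_1/q_1 = 175/6
  p_2/q_2 = 379/13
  p_3/q_3 = 2449/84
q_2 = 13 ≤ 41 < 84 = q_3, so the answer is 379/13.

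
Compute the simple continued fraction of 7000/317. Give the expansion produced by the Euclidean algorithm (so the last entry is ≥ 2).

[22; 12, 5, 5]

7000 = 22*317 + 26
317 = 12*26 + 5
26 = 5*5 + 1
5 = 5*1 + 0  (stop)
So 7000/317 = [22; 12, 5, 5].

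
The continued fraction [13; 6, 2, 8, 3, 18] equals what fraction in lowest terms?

82663/6284

Fold from the inside: start with 18/1.
  3 + 1/18 = 55/18
  8 + 18/55 = 458/55
  2 + 55/458 = 971/458
  6 + 458/971 = 6284/971
  13 + 971/6284 = 82663/6284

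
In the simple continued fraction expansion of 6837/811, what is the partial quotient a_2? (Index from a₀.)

3

6837 = 8·811 + 349   →  a_0 = 8
811 = 2·349 + 113   →  a_1 = 2
349 = 3·113 + 10   →  a_2 = 3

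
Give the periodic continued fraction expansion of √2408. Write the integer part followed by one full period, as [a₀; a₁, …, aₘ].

a₀ = ⌊√2408⌋ = 49.
With m₀=0, d₀=1 and mₖ₊₁ = dₖaₖ − mₖ, dₖ₊₁ = (n − mₖ₊₁²)/dₖ, aₖ₊₁ = ⌊(a₀+mₖ₊₁)/dₖ₊₁⌋:
  k=1: m=49, d=7, a=14
  k=2: m=49, d=1, a=98
d=1 and a=2a₀=98 at k=2, so the next step gives (m, d) = (49, 7) again — its k=1 value — and the period has length 2.

[49; 14, 98]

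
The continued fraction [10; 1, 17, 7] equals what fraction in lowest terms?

1390/127

Using pₖ = aₖpₖ₋₁ + pₖ₋₂ and qₖ = aₖqₖ₋₁ + qₖ₋₂:
  k=0: a=10, p=10, q=1
  k=1: a=1, p=11, q=1
  k=2: a=17, p=197, q=18
  k=3: a=7, p=1390, q=127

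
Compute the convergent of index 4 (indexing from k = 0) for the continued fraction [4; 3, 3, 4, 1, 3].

Using pₖ = aₖpₖ₋₁ + pₖ₋₂, qₖ = aₖqₖ₋₁ + qₖ₋₂ (with p₋₁=1, p₋₂=0, q₋₁=0, q₋₂=1):
  k=0: a=4, p=4, q=1
  k=1: a=3, p=13, q=3
  k=2: a=3, p=43, q=10
  k=3: a=4, p=185, q=43
  k=4: a=1, p=228, q=53

228/53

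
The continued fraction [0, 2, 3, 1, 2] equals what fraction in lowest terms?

Fold from the inside: start with 2/1.
  1 + 1/2 = 3/2
  3 + 2/3 = 11/3
  2 + 3/11 = 25/11
  0 + 11/25 = 11/25

11/25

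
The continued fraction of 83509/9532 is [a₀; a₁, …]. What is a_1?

1

83509 = 8·9532 + 7253   →  a_0 = 8
9532 = 1·7253 + 2279   →  a_1 = 1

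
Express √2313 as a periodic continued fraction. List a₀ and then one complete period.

[48; 10, 1, 2, 10, 2, 1, 10, 96]

a₀ = ⌊√2313⌋ = 48.
With m₀=0, d₀=1 and mₖ₊₁ = dₖaₖ − mₖ, dₖ₊₁ = (n − mₖ₊₁²)/dₖ, aₖ₊₁ = ⌊(a₀+mₖ₊₁)/dₖ₊₁⌋:
  k=1: m=48, d=9, a=10
  k=2: m=42, d=61, a=1
  k=3: m=19, d=32, a=2
  k=4: m=45, d=9, a=10
  k=5: m=45, d=32, a=2
  k=6: m=19, d=61, a=1
  k=7: m=42, d=9, a=10
  k=8: m=48, d=1, a=96
d=1 and a=2a₀=96 at k=8, so the next step gives (m, d) = (48, 9) again — its k=1 value — and the period has length 8.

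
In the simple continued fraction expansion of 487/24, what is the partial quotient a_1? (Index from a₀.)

3

487 = 20·24 + 7   →  a_0 = 20
24 = 3·7 + 3   →  a_1 = 3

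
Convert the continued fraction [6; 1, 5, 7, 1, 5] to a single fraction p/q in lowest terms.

Using pₖ = aₖpₖ₋₁ + pₖ₋₂ and qₖ = aₖqₖ₋₁ + qₖ₋₂:
  k=0: a=6, p=6, q=1
  k=1: a=1, p=7, q=1
  k=2: a=5, p=41, q=6
  k=3: a=7, p=294, q=43
  k=4: a=1, p=335, q=49
  k=5: a=5, p=1969, q=288

1969/288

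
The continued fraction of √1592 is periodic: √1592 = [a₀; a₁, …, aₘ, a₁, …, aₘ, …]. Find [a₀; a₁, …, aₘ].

a₀ = ⌊√1592⌋ = 39.
With m₀=0, d₀=1 and mₖ₊₁ = dₖaₖ − mₖ, dₖ₊₁ = (n − mₖ₊₁²)/dₖ, aₖ₊₁ = ⌊(a₀+mₖ₊₁)/dₖ₊₁⌋:
  k=1: m=39, d=71, a=1
  k=2: m=32, d=8, a=8
  k=3: m=32, d=71, a=1
  k=4: m=39, d=1, a=78
d=1 and a=2a₀=78 at k=4, so the next step gives (m, d) = (39, 71) again — its k=1 value — and the period has length 4.

[39; 1, 8, 1, 78]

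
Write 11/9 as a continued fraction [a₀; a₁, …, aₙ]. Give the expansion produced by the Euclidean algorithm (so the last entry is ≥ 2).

[1; 4, 2]

11 = 1·9 + 2
9 = 4·2 + 1
2 = 2·1 + 0  (stop)
So 11/9 = [1; 4, 2].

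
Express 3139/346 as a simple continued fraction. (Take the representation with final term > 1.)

3139 = 9×346 + 25
346 = 13×25 + 21
25 = 1×21 + 4
21 = 5×4 + 1
4 = 4×1 + 0  (stop)
So 3139/346 = [9; 13, 1, 5, 4].

[9; 13, 1, 5, 4]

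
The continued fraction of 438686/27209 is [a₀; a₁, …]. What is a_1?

8

438686 = 16·27209 + 3342   →  a_0 = 16
27209 = 8·3342 + 473   →  a_1 = 8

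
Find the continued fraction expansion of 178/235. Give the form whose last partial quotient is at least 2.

[0; 1, 3, 8, 7]

178 = 0*235 + 178
235 = 1*178 + 57
178 = 3*57 + 7
57 = 8*7 + 1
7 = 7*1 + 0  (stop)
So 178/235 = [0; 1, 3, 8, 7].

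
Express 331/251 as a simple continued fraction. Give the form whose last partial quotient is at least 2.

331 = 1×251 + 80
251 = 3×80 + 11
80 = 7×11 + 3
11 = 3×3 + 2
3 = 1×2 + 1
2 = 2×1 + 0  (stop)
So 331/251 = [1; 3, 7, 3, 1, 2].

[1; 3, 7, 3, 1, 2]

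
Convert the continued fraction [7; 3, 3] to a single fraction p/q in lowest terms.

73/10

Using pₖ = aₖpₖ₋₁ + pₖ₋₂ and qₖ = aₖqₖ₋₁ + qₖ₋₂:
  k=0: a=7, p=7, q=1
  k=1: a=3, p=22, q=3
  k=2: a=3, p=73, q=10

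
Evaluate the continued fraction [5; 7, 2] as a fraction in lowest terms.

77/15

Fold from the inside: start with 2/1.
  7 + 1/2 = 15/2
  5 + 2/15 = 77/15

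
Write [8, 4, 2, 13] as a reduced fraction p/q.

995/121

Using pₖ = aₖpₖ₋₁ + pₖ₋₂ and qₖ = aₖqₖ₋₁ + qₖ₋₂:
  k=0: a=8, p=8, q=1
  k=1: a=4, p=33, q=4
  k=2: a=2, p=74, q=9
  k=3: a=13, p=995, q=121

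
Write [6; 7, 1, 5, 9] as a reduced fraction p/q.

Using pₖ = aₖpₖ₋₁ + pₖ₋₂ and qₖ = aₖqₖ₋₁ + qₖ₋₂:
  k=0: a=6, p=6, q=1
  k=1: a=7, p=43, q=7
  k=2: a=1, p=49, q=8
  k=3: a=5, p=288, q=47
  k=4: a=9, p=2641, q=431

2641/431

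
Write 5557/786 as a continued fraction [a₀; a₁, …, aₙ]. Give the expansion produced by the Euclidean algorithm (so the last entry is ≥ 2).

5557 = 7·786 + 55
786 = 14·55 + 16
55 = 3·16 + 7
16 = 2·7 + 2
7 = 3·2 + 1
2 = 2·1 + 0  (stop)
So 5557/786 = [7; 14, 3, 2, 3, 2].

[7; 14, 3, 2, 3, 2]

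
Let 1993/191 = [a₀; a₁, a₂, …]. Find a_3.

3

1993 = 10·191 + 83   →  a_0 = 10
191 = 2·83 + 25   →  a_1 = 2
83 = 3·25 + 8   →  a_2 = 3
25 = 3·8 + 1   →  a_3 = 3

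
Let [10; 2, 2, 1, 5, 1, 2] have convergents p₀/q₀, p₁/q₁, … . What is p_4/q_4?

417/40

Using pₖ = aₖpₖ₋₁ + pₖ₋₂, qₖ = aₖqₖ₋₁ + qₖ₋₂ (with p₋₁=1, p₋₂=0, q₋₁=0, q₋₂=1):
  k=0: a=10, p=10, q=1
  k=1: a=2, p=21, q=2
  k=2: a=2, p=52, q=5
  k=3: a=1, p=73, q=7
  k=4: a=5, p=417, q=40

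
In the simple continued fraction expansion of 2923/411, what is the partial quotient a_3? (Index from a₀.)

14

2923 = 7·411 + 46   →  a_0 = 7
411 = 8·46 + 43   →  a_1 = 8
46 = 1·43 + 3   →  a_2 = 1
43 = 14·3 + 1   →  a_3 = 14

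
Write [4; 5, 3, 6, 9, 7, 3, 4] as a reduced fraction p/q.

373529/89188

Fold from the inside: start with 4/1.
  3 + 1/4 = 13/4
  7 + 4/13 = 95/13
  9 + 13/95 = 868/95
  6 + 95/868 = 5303/868
  3 + 868/5303 = 16777/5303
  5 + 5303/16777 = 89188/16777
  4 + 16777/89188 = 373529/89188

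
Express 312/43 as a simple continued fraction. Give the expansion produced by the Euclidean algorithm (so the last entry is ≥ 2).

312 = 7*43 + 11
43 = 3*11 + 10
11 = 1*10 + 1
10 = 10*1 + 0  (stop)
So 312/43 = [7; 3, 1, 10].

[7; 3, 1, 10]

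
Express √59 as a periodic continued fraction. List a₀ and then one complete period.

[7; 1, 2, 7, 2, 1, 14]

a₀ = ⌊√59⌋ = 7.
With m₀=0, d₀=1 and mₖ₊₁ = dₖaₖ − mₖ, dₖ₊₁ = (n − mₖ₊₁²)/dₖ, aₖ₊₁ = ⌊(a₀+mₖ₊₁)/dₖ₊₁⌋:
  k=1: m=7, d=10, a=1
  k=2: m=3, d=5, a=2
  k=3: m=7, d=2, a=7
  k=4: m=7, d=5, a=2
  k=5: m=3, d=10, a=1
  k=6: m=7, d=1, a=14
d=1 and a=2a₀=14 at k=6, so the next step gives (m, d) = (7, 10) again — its k=1 value — and the period has length 6.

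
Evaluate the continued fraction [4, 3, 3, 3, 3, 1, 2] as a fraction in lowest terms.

1691/393

Using pₖ = aₖpₖ₋₁ + pₖ₋₂ and qₖ = aₖqₖ₋₁ + qₖ₋₂:
  k=0: a=4, p=4, q=1
  k=1: a=3, p=13, q=3
  k=2: a=3, p=43, q=10
  k=3: a=3, p=142, q=33
  k=4: a=3, p=469, q=109
  k=5: a=1, p=611, q=142
  k=6: a=2, p=1691, q=393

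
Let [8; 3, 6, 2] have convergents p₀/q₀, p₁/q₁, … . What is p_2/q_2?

Using pₖ = aₖpₖ₋₁ + pₖ₋₂, qₖ = aₖqₖ₋₁ + qₖ₋₂ (with p₋₁=1, p₋₂=0, q₋₁=0, q₋₂=1):
  k=0: a=8, p=8, q=1
  k=1: a=3, p=25, q=3
  k=2: a=6, p=158, q=19

158/19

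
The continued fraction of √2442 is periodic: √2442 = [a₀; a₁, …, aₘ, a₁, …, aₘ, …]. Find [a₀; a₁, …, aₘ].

[49; 2, 2, 2, 98]

a₀ = ⌊√2442⌋ = 49.
With m₀=0, d₀=1 and mₖ₊₁ = dₖaₖ − mₖ, dₖ₊₁ = (n − mₖ₊₁²)/dₖ, aₖ₊₁ = ⌊(a₀+mₖ₊₁)/dₖ₊₁⌋:
  k=1: m=49, d=41, a=2
  k=2: m=33, d=33, a=2
  k=3: m=33, d=41, a=2
  k=4: m=49, d=1, a=98
d=1 and a=2a₀=98 at k=4, so the next step gives (m, d) = (49, 41) again — its k=1 value — and the period has length 4.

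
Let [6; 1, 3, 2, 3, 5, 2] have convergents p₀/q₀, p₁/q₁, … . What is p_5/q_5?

1111/164

Using pₖ = aₖpₖ₋₁ + pₖ₋₂, qₖ = aₖqₖ₋₁ + qₖ₋₂ (with p₋₁=1, p₋₂=0, q₋₁=0, q₋₂=1):
  k=0: a=6, p=6, q=1
  k=1: a=1, p=7, q=1
  k=2: a=3, p=27, q=4
  k=3: a=2, p=61, q=9
  k=4: a=3, p=210, q=31
  k=5: a=5, p=1111, q=164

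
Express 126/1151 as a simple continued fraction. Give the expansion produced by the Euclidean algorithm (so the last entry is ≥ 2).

[0; 9, 7, 2, 2, 3]

126 = 0*1151 + 126
1151 = 9*126 + 17
126 = 7*17 + 7
17 = 2*7 + 3
7 = 2*3 + 1
3 = 3*1 + 0  (stop)
So 126/1151 = [0; 9, 7, 2, 2, 3].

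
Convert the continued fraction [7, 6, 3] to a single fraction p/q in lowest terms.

136/19

Using pₖ = aₖpₖ₋₁ + pₖ₋₂ and qₖ = aₖqₖ₋₁ + qₖ₋₂:
  k=0: a=7, p=7, q=1
  k=1: a=6, p=43, q=6
  k=2: a=3, p=136, q=19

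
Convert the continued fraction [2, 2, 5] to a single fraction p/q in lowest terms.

27/11

Fold from the inside: start with 5/1.
  2 + 1/5 = 11/5
  2 + 5/11 = 27/11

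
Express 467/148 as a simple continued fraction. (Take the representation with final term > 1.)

467 = 3*148 + 23
148 = 6*23 + 10
23 = 2*10 + 3
10 = 3*3 + 1
3 = 3*1 + 0  (stop)
So 467/148 = [3; 6, 2, 3, 3].

[3; 6, 2, 3, 3]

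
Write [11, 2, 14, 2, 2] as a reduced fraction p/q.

Using pₖ = aₖpₖ₋₁ + pₖ₋₂ and qₖ = aₖqₖ₋₁ + qₖ₋₂:
  k=0: a=11, p=11, q=1
  k=1: a=2, p=23, q=2
  k=2: a=14, p=333, q=29
  k=3: a=2, p=689, q=60
  k=4: a=2, p=1711, q=149

1711/149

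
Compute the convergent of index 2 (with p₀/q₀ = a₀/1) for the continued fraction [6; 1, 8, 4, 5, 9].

62/9

Using pₖ = aₖpₖ₋₁ + pₖ₋₂, qₖ = aₖqₖ₋₁ + qₖ₋₂ (with p₋₁=1, p₋₂=0, q₋₁=0, q₋₂=1):
  k=0: a=6, p=6, q=1
  k=1: a=1, p=7, q=1
  k=2: a=8, p=62, q=9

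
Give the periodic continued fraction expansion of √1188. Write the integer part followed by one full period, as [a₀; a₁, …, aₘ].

[34; 2, 7, 6, 7, 2, 68]

a₀ = ⌊√1188⌋ = 34.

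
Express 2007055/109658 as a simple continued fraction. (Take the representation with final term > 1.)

2007055 = 18*109658 + 33211
109658 = 3*33211 + 10025
33211 = 3*10025 + 3136
10025 = 3*3136 + 617
3136 = 5*617 + 51
617 = 12*51 + 5
51 = 10*5 + 1
5 = 5*1 + 0  (stop)
So 2007055/109658 = [18; 3, 3, 3, 5, 12, 10, 5].

[18; 3, 3, 3, 5, 12, 10, 5]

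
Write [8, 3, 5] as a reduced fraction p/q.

133/16

Fold from the inside: start with 5/1.
  3 + 1/5 = 16/5
  8 + 5/16 = 133/16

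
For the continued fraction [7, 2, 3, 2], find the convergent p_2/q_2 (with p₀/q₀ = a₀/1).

Using pₖ = aₖpₖ₋₁ + pₖ₋₂, qₖ = aₖqₖ₋₁ + qₖ₋₂ (with p₋₁=1, p₋₂=0, q₋₁=0, q₋₂=1):
  k=0: a=7, p=7, q=1
  k=1: a=2, p=15, q=2
  k=2: a=3, p=52, q=7

52/7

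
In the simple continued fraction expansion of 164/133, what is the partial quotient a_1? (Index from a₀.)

4

164 = 1·133 + 31   →  a_0 = 1
133 = 4·31 + 9   →  a_1 = 4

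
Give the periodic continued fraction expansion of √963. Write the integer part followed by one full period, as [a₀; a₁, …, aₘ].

[31; 31, 62]

a₀ = ⌊√963⌋ = 31.
With m₀=0, d₀=1 and mₖ₊₁ = dₖaₖ − mₖ, dₖ₊₁ = (n − mₖ₊₁²)/dₖ, aₖ₊₁ = ⌊(a₀+mₖ₊₁)/dₖ₊₁⌋:
  k=1: m=31, d=2, a=31
  k=2: m=31, d=1, a=62
d=1 and a=2a₀=62 at k=2, so the next step gives (m, d) = (31, 2) again — its k=1 value — and the period has length 2.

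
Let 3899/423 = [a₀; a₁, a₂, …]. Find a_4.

2

3899 = 9·423 + 92   →  a_0 = 9
423 = 4·92 + 55   →  a_1 = 4
92 = 1·55 + 37   →  a_2 = 1
55 = 1·37 + 18   →  a_3 = 1
37 = 2·18 + 1   →  a_4 = 2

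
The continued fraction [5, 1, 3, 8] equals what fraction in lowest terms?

Using pₖ = aₖpₖ₋₁ + pₖ₋₂ and qₖ = aₖqₖ₋₁ + qₖ₋₂:
  k=0: a=5, p=5, q=1
  k=1: a=1, p=6, q=1
  k=2: a=3, p=23, q=4
  k=3: a=8, p=190, q=33

190/33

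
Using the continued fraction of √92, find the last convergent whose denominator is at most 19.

√92 = [9; 1, 1, 2, 4, 2, 1, 1, 18, …] (period length 8).
Convergents:
  p_0/q_0 = 9/1
  p_1/q_1 = 10/1
  p_2/q_2 = 19/2
  p_3/q_3 = 48/5
  p_4/q_4 = 211/22
q_3 = 5 ≤ 19 < 22 = q_4, so the answer is 48/5.

48/5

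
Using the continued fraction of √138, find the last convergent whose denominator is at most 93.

1069/91

√138 = [11; 1, 2, 1, 22, …] (period length 4).
Convergents:
  p_0/q_0 = 11/1
  p_1/q_1 = 12/1
  p_2/q_2 = 35/3
  p_3/q_3 = 47/4
  p_4/q_4 = 1069/91
  p_5/q_5 = 1116/95
q_4 = 91 ≤ 93 < 95 = q_5, so the answer is 1069/91.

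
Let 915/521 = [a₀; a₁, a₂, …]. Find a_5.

3

915 = 1·521 + 394   →  a_0 = 1
521 = 1·394 + 127   →  a_1 = 1
394 = 3·127 + 13   →  a_2 = 3
127 = 9·13 + 10   →  a_3 = 9
13 = 1·10 + 3   →  a_4 = 1
10 = 3·3 + 1   →  a_5 = 3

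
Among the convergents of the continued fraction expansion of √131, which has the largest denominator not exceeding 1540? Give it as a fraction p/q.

10610/927

√131 = [11; 2, 4, 11, 4, 2, 22, …] (period length 6).
Convergents:
  p_0/q_0 = 11/1
  p_1/q_1 = 23/2
  p_2/q_2 = 103/9
  p_3/q_3 = 1156/101
  p_4/q_4 = 4727/413
  p_5/q_5 = 10610/927
  p_6/q_6 = 238147/20807
q_5 = 927 ≤ 1540 < 20807 = q_6, so the answer is 10610/927.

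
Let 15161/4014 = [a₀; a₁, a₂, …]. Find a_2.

15161 = 3·4014 + 3119   →  a_0 = 3
4014 = 1·3119 + 895   →  a_1 = 1
3119 = 3·895 + 434   →  a_2 = 3

3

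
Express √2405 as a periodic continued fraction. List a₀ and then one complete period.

[49; 24, 1, 1, 24, 98]

a₀ = ⌊√2405⌋ = 49.
With m₀=0, d₀=1 and mₖ₊₁ = dₖaₖ − mₖ, dₖ₊₁ = (n − mₖ₊₁²)/dₖ, aₖ₊₁ = ⌊(a₀+mₖ₊₁)/dₖ₊₁⌋:
  k=1: m=49, d=4, a=24
  k=2: m=47, d=49, a=1
  k=3: m=2, d=49, a=1
  k=4: m=47, d=4, a=24
  k=5: m=49, d=1, a=98
d=1 and a=2a₀=98 at k=5, so the next step gives (m, d) = (49, 4) again — its k=1 value — and the period has length 5.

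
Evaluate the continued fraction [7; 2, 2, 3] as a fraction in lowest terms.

126/17

Using pₖ = aₖpₖ₋₁ + pₖ₋₂ and qₖ = aₖqₖ₋₁ + qₖ₋₂:
  k=0: a=7, p=7, q=1
  k=1: a=2, p=15, q=2
  k=2: a=2, p=37, q=5
  k=3: a=3, p=126, q=17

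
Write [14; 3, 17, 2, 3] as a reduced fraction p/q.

5344/373

Fold from the inside: start with 3/1.
  2 + 1/3 = 7/3
  17 + 3/7 = 122/7
  3 + 7/122 = 373/122
  14 + 122/373 = 5344/373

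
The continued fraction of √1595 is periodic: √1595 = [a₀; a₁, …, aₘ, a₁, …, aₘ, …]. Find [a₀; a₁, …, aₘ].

[39; 1, 14, 1, 78]

a₀ = ⌊√1595⌋ = 39.
With m₀=0, d₀=1 and mₖ₊₁ = dₖaₖ − mₖ, dₖ₊₁ = (n − mₖ₊₁²)/dₖ, aₖ₊₁ = ⌊(a₀+mₖ₊₁)/dₖ₊₁⌋:
  k=1: m=39, d=74, a=1
  k=2: m=35, d=5, a=14
  k=3: m=35, d=74, a=1
  k=4: m=39, d=1, a=78
d=1 and a=2a₀=78 at k=4, so the next step gives (m, d) = (39, 74) again — its k=1 value — and the period has length 4.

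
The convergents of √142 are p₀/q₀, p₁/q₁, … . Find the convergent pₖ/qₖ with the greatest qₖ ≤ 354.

3420/287

√142 = [11; 1, 10, 1, 22, …] (period length 4).
Convergents:
  p_0/q_0 = 11/1
  p_1/q_1 = 12/1
  p_2/q_2 = 131/11
  p_3/q_3 = 143/12
  p_4/q_4 = 3277/275
  p_5/q_5 = 3420/287
  p_6/q_6 = 37477/3145
q_5 = 287 ≤ 354 < 3145 = q_6, so the answer is 3420/287.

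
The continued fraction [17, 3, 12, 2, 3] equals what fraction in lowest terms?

4643/268

Using pₖ = aₖpₖ₋₁ + pₖ₋₂ and qₖ = aₖqₖ₋₁ + qₖ₋₂:
  k=0: a=17, p=17, q=1
  k=1: a=3, p=52, q=3
  k=2: a=12, p=641, q=37
  k=3: a=2, p=1334, q=77
  k=4: a=3, p=4643, q=268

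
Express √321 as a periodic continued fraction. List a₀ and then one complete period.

[17; 1, 10, 1, 34]

a₀ = ⌊√321⌋ = 17.
With m₀=0, d₀=1 and mₖ₊₁ = dₖaₖ − mₖ, dₖ₊₁ = (n − mₖ₊₁²)/dₖ, aₖ₊₁ = ⌊(a₀+mₖ₊₁)/dₖ₊₁⌋:
  k=1: m=17, d=32, a=1
  k=2: m=15, d=3, a=10
  k=3: m=15, d=32, a=1
  k=4: m=17, d=1, a=34
d=1 and a=2a₀=34 at k=4, so the next step gives (m, d) = (17, 32) again — its k=1 value — and the period has length 4.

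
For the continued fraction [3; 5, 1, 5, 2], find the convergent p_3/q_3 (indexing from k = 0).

111/35

Using pₖ = aₖpₖ₋₁ + pₖ₋₂, qₖ = aₖqₖ₋₁ + qₖ₋₂ (with p₋₁=1, p₋₂=0, q₋₁=0, q₋₂=1):
  k=0: a=3, p=3, q=1
  k=1: a=5, p=16, q=5
  k=2: a=1, p=19, q=6
  k=3: a=5, p=111, q=35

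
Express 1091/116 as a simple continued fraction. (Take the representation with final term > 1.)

[9; 2, 2, 7, 3]

1091 = 9*116 + 47
116 = 2*47 + 22
47 = 2*22 + 3
22 = 7*3 + 1
3 = 3*1 + 0  (stop)
So 1091/116 = [9; 2, 2, 7, 3].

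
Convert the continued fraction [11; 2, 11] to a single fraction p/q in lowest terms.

Using pₖ = aₖpₖ₋₁ + pₖ₋₂ and qₖ = aₖqₖ₋₁ + qₖ₋₂:
  k=0: a=11, p=11, q=1
  k=1: a=2, p=23, q=2
  k=2: a=11, p=264, q=23

264/23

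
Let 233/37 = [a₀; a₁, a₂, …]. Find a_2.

2

233 = 6·37 + 11   →  a_0 = 6
37 = 3·11 + 4   →  a_1 = 3
11 = 2·4 + 3   →  a_2 = 2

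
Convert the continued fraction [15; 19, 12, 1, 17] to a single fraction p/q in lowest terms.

Using pₖ = aₖpₖ₋₁ + pₖ₋₂ and qₖ = aₖqₖ₋₁ + qₖ₋₂:
  k=0: a=15, p=15, q=1
  k=1: a=19, p=286, q=19
  k=2: a=12, p=3447, q=229
  k=3: a=1, p=3733, q=248
  k=4: a=17, p=66908, q=4445

66908/4445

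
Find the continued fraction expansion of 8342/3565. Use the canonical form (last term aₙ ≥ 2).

8342 = 2*3565 + 1212
3565 = 2*1212 + 1141
1212 = 1*1141 + 71
1141 = 16*71 + 5
71 = 14*5 + 1
5 = 5*1 + 0  (stop)
So 8342/3565 = [2; 2, 1, 16, 14, 5].

[2; 2, 1, 16, 14, 5]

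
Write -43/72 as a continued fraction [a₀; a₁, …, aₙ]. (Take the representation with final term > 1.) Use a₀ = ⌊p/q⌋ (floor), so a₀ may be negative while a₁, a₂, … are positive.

[-1; 2, 2, 14]

-43 = -1·72 + 29
72 = 2·29 + 14
29 = 2·14 + 1
14 = 14·1 + 0  (stop)
So -43/72 = [-1; 2, 2, 14].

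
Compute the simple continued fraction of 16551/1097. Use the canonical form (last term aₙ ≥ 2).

[15; 11, 2, 2, 1, 13]

16551 = 15×1097 + 96
1097 = 11×96 + 41
96 = 2×41 + 14
41 = 2×14 + 13
14 = 1×13 + 1
13 = 13×1 + 0  (stop)
So 16551/1097 = [15; 11, 2, 2, 1, 13].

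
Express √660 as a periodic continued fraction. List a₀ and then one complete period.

[25; 1, 2, 4, 2, 1, 50]

a₀ = ⌊√660⌋ = 25.
With m₀=0, d₀=1 and mₖ₊₁ = dₖaₖ − mₖ, dₖ₊₁ = (n − mₖ₊₁²)/dₖ, aₖ₊₁ = ⌊(a₀+mₖ₊₁)/dₖ₊₁⌋:
  k=1: m=25, d=35, a=1
  k=2: m=10, d=16, a=2
  k=3: m=22, d=11, a=4
  k=4: m=22, d=16, a=2
  k=5: m=10, d=35, a=1
  k=6: m=25, d=1, a=50
d=1 and a=2a₀=50 at k=6, so the next step gives (m, d) = (25, 35) again — its k=1 value — and the period has length 6.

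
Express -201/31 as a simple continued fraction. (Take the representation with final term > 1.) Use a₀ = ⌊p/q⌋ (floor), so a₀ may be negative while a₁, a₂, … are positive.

-201 = -7×31 + 16
31 = 1×16 + 15
16 = 1×15 + 1
15 = 15×1 + 0  (stop)
So -201/31 = [-7; 1, 1, 15].

[-7; 1, 1, 15]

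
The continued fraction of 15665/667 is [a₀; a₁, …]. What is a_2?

17

15665 = 23·667 + 324   →  a_0 = 23
667 = 2·324 + 19   →  a_1 = 2
324 = 17·19 + 1   →  a_2 = 17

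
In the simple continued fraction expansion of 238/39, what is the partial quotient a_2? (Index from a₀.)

1

238 = 6·39 + 4   →  a_0 = 6
39 = 9·4 + 3   →  a_1 = 9
4 = 1·3 + 1   →  a_2 = 1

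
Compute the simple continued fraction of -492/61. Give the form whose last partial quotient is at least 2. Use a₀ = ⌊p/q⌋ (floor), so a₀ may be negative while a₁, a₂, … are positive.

-492 = -9×61 + 57
61 = 1×57 + 4
57 = 14×4 + 1
4 = 4×1 + 0  (stop)
So -492/61 = [-9; 1, 14, 4].

[-9; 1, 14, 4]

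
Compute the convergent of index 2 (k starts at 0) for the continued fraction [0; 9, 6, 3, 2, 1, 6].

Using pₖ = aₖpₖ₋₁ + pₖ₋₂, qₖ = aₖqₖ₋₁ + qₖ₋₂ (with p₋₁=1, p₋₂=0, q₋₁=0, q₋₂=1):
  k=0: a=0, p=0, q=1
  k=1: a=9, p=1, q=9
  k=2: a=6, p=6, q=55

6/55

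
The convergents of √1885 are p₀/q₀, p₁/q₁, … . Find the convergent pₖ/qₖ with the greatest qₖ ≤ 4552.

√1885 = [43; 2, 2, 2, 86, …] (period length 4).
Convergents:
  p_0/q_0 = 43/1
  p_1/q_1 = 87/2
  p_2/q_2 = 217/5
  p_3/q_3 = 521/12
  p_4/q_4 = 45023/1037
  p_5/q_5 = 90567/2086
  p_6/q_6 = 226157/5209
q_5 = 2086 ≤ 4552 < 5209 = q_6, so the answer is 90567/2086.

90567/2086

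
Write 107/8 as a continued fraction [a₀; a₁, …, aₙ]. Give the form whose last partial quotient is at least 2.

107 = 13×8 + 3
8 = 2×3 + 2
3 = 1×2 + 1
2 = 2×1 + 0  (stop)
So 107/8 = [13; 2, 1, 2].

[13; 2, 1, 2]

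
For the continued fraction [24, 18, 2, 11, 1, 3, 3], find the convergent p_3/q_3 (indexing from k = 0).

10223/425

Using pₖ = aₖpₖ₋₁ + pₖ₋₂, qₖ = aₖqₖ₋₁ + qₖ₋₂ (with p₋₁=1, p₋₂=0, q₋₁=0, q₋₂=1):
  k=0: a=24, p=24, q=1
  k=1: a=18, p=433, q=18
  k=2: a=2, p=890, q=37
  k=3: a=11, p=10223, q=425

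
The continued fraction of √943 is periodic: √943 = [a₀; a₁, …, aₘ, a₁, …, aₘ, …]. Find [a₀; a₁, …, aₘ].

a₀ = ⌊√943⌋ = 30.

[30; 1, 2, 2, 2, 1, 60]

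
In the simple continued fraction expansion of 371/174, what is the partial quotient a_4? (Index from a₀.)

3

371 = 2·174 + 23   →  a_0 = 2
174 = 7·23 + 13   →  a_1 = 7
23 = 1·13 + 10   →  a_2 = 1
13 = 1·10 + 3   →  a_3 = 1
10 = 3·3 + 1   →  a_4 = 3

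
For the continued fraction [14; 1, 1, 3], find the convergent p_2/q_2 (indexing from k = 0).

29/2

Using pₖ = aₖpₖ₋₁ + pₖ₋₂, qₖ = aₖqₖ₋₁ + qₖ₋₂ (with p₋₁=1, p₋₂=0, q₋₁=0, q₋₂=1):
  k=0: a=14, p=14, q=1
  k=1: a=1, p=15, q=1
  k=2: a=1, p=29, q=2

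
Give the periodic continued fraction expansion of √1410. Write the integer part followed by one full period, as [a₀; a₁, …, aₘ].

a₀ = ⌊√1410⌋ = 37.
With m₀=0, d₀=1 and mₖ₊₁ = dₖaₖ − mₖ, dₖ₊₁ = (n − mₖ₊₁²)/dₖ, aₖ₊₁ = ⌊(a₀+mₖ₊₁)/dₖ₊₁⌋:
  k=1: m=37, d=41, a=1
  k=2: m=4, d=34, a=1
  k=3: m=30, d=15, a=4
  k=4: m=30, d=34, a=1
  k=5: m=4, d=41, a=1
  k=6: m=37, d=1, a=74
d=1 and a=2a₀=74 at k=6, so the next step gives (m, d) = (37, 41) again — its k=1 value — and the period has length 6.

[37; 1, 1, 4, 1, 1, 74]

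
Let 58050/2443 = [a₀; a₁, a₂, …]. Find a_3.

5

58050 = 23·2443 + 1861   →  a_0 = 23
2443 = 1·1861 + 582   →  a_1 = 1
1861 = 3·582 + 115   →  a_2 = 3
582 = 5·115 + 7   →  a_3 = 5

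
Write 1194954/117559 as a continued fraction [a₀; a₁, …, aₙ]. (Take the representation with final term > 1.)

[10; 6, 14, 12, 16, 3, 2]

1194954 = 10×117559 + 19364
117559 = 6×19364 + 1375
19364 = 14×1375 + 114
1375 = 12×114 + 7
114 = 16×7 + 2
7 = 3×2 + 1
2 = 2×1 + 0  (stop)
So 1194954/117559 = [10; 6, 14, 12, 16, 3, 2].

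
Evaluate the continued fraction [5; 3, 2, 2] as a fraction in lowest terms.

Fold from the inside: start with 2/1.
  2 + 1/2 = 5/2
  3 + 2/5 = 17/5
  5 + 5/17 = 90/17

90/17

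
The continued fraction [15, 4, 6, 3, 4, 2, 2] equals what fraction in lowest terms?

28393/1863

Fold from the inside: start with 2/1.
  2 + 1/2 = 5/2
  4 + 2/5 = 22/5
  3 + 5/22 = 71/22
  6 + 22/71 = 448/71
  4 + 71/448 = 1863/448
  15 + 448/1863 = 28393/1863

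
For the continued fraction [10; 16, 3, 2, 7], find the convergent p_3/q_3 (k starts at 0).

Using pₖ = aₖpₖ₋₁ + pₖ₋₂, qₖ = aₖqₖ₋₁ + qₖ₋₂ (with p₋₁=1, p₋₂=0, q₋₁=0, q₋₂=1):
  k=0: a=10, p=10, q=1
  k=1: a=16, p=161, q=16
  k=2: a=3, p=493, q=49
  k=3: a=2, p=1147, q=114

1147/114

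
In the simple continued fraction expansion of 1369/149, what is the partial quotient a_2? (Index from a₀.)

1369 = 9·149 + 28   →  a_0 = 9
149 = 5·28 + 9   →  a_1 = 5
28 = 3·9 + 1   →  a_2 = 3

3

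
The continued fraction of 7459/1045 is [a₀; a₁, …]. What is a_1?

7459 = 7·1045 + 144   →  a_0 = 7
1045 = 7·144 + 37   →  a_1 = 7

7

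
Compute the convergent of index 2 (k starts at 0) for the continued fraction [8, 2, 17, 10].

297/35

Using pₖ = aₖpₖ₋₁ + pₖ₋₂, qₖ = aₖqₖ₋₁ + qₖ₋₂ (with p₋₁=1, p₋₂=0, q₋₁=0, q₋₂=1):
  k=0: a=8, p=8, q=1
  k=1: a=2, p=17, q=2
  k=2: a=17, p=297, q=35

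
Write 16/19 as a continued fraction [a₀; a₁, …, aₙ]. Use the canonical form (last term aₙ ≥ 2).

[0; 1, 5, 3]

16 = 0·19 + 16
19 = 1·16 + 3
16 = 5·3 + 1
3 = 3·1 + 0  (stop)
So 16/19 = [0; 1, 5, 3].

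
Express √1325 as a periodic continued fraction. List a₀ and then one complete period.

[36; 2, 2, 72]

a₀ = ⌊√1325⌋ = 36.
With m₀=0, d₀=1 and mₖ₊₁ = dₖaₖ − mₖ, dₖ₊₁ = (n − mₖ₊₁²)/dₖ, aₖ₊₁ = ⌊(a₀+mₖ₊₁)/dₖ₊₁⌋:
  k=1: m=36, d=29, a=2
  k=2: m=22, d=29, a=2
  k=3: m=36, d=1, a=72
d=1 and a=2a₀=72 at k=3, so the next step gives (m, d) = (36, 29) again — its k=1 value — and the period has length 3.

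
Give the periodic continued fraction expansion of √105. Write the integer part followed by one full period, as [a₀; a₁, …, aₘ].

a₀ = ⌊√105⌋ = 10.
With m₀=0, d₀=1 and mₖ₊₁ = dₖaₖ − mₖ, dₖ₊₁ = (n − mₖ₊₁²)/dₖ, aₖ₊₁ = ⌊(a₀+mₖ₊₁)/dₖ₊₁⌋:
  k=1: m=10, d=5, a=4
  k=2: m=10, d=1, a=20
d=1 and a=2a₀=20 at k=2, so the next step gives (m, d) = (10, 5) again — its k=1 value — and the period has length 2.

[10; 4, 20]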